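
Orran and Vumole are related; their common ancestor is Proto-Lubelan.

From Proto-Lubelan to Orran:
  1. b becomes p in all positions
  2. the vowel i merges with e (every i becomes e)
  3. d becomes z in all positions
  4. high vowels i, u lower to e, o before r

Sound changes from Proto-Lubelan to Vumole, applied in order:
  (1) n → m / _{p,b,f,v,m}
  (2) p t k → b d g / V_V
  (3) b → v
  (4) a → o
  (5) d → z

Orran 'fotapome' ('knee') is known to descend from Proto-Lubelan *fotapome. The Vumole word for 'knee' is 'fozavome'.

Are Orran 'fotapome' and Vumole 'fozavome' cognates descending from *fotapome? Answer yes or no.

no

Derive the expected Vumole reflex of *fotapome:
Vumole: *fotapome
  fotapome (rule 1 does not apply)
  fotapome → fodabome   [intervocalic voicing]
  fodabome → fodavome   [unconditioned shift]
  fodavome → fodovome   [vowel merger]
  fodovome → fozovome   [unconditioned shift]
  giving Vumole fozovome.
The regular Vumole reflex would be 'fozovome', but the attested form is 'fozavome'. The correspondence is irregular, so they are not cognates (the Vumole form has a different source).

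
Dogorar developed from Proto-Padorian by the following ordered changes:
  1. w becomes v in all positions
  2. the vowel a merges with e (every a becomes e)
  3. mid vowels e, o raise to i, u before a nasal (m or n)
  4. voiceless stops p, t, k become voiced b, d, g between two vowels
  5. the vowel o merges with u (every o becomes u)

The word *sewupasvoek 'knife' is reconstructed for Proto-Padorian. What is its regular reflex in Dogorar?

Dogorar: start from *sewupasvoek.
  rule 1 (unconditioned shift): sewupasvoek → sevupasvoek
  rule 2 (vowel merger): sevupasvoek → sevupesvoek
  rule 3: no change — sevupesvoek
  rule 4 (intervocalic voicing): sevupesvoek → sevubesvoek
  rule 5 (vowel merger): sevubesvoek → sevubesvuek
  ⇒ Dogorar sevubesvuek

sevubesvuek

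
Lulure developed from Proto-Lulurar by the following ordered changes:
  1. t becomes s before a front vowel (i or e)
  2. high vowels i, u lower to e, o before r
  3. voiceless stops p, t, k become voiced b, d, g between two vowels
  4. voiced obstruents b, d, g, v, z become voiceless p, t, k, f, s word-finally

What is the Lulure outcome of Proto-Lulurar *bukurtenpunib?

bugorsenpunip

Lulure: *bukurtenpunib > bukursenpunib > bukorsenpunib > bugorsenpunib > bugorsenpunip  (by palatalisation, pre-rhotic lowering, intervocalic voicing, final devoicing)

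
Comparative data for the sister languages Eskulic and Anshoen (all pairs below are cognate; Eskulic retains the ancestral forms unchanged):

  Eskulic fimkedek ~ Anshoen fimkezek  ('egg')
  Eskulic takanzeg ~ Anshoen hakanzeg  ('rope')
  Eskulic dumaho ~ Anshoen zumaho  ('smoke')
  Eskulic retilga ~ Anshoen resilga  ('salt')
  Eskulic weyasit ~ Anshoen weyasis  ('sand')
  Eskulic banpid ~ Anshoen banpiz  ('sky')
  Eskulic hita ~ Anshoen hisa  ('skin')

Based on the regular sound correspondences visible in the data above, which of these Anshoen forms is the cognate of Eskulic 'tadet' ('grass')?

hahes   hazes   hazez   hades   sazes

hazes

takanzeg ~ hakanzeg — Eskulic t corresponds to Anshoen h word-initially before a back vowel.
fimkedek ~ fimkezek — Eskulic d corresponds to Anshoen z between vowels (before a front vowel).
weyasit ~ weyasis — Eskulic t corresponds to Anshoen s word-finally.
Applying these to Eskulic 'tadet':
  tadet → hadet   (t→h word-initially before a back vowel)
  hadet → hazet   (d→z between vowels (before a front vowel))
  hazet → hazes   (t→s word-finally)
So the Anshoen cognate is 'hazes'.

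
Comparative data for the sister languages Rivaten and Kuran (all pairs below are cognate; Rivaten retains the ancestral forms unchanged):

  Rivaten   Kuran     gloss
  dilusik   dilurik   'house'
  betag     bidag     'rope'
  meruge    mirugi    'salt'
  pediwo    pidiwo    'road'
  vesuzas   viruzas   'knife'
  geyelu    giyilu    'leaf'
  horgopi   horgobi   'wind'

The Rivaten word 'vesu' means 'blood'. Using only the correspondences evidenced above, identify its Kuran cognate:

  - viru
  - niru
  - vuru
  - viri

betag ~ bidag, pediwo ~ pidiwo — Rivaten e corresponds to Kuran i after a consonant, before a consonant other than r, m, n, p, b, f, v.
vesuzas ~ viruzas — Rivaten s corresponds to Kuran r between vowels (before a back vowel).
Applying these to Rivaten 'vesu':
  vesu → visu   (e→i after a consonant, before a consonant other than r, m, n, p, b, f, v)
  visu → viru   (s→r between vowels (before a back vowel))
So the Kuran cognate is 'viru'.

viru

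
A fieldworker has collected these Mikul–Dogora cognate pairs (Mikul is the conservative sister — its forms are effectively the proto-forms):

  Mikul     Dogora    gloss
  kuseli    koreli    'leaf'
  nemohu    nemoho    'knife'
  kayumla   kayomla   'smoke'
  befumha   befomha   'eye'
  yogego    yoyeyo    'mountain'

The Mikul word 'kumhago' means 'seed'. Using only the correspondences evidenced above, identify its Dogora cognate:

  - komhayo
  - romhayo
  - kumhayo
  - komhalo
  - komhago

komhayo

kayumla ~ kayomla, befumha ~ befomha — Mikul u corresponds to Dogora o after a consonant, before a nasal.
yogego ~ yoyeyo — Mikul g corresponds to Dogora y between vowels (before a back vowel).
Applying these to Mikul 'kumhago':
  kumhago → komhago   (u→o after a consonant, before a nasal)
  komhago → komhayo   (g→y between vowels (before a back vowel))
So the Dogora cognate is 'komhayo'.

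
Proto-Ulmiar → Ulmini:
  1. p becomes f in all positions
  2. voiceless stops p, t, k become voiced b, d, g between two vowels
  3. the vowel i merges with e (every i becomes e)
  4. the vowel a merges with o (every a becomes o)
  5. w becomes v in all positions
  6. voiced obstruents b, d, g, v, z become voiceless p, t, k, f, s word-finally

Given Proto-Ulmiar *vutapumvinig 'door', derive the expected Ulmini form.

Ulmini: *vutapumvinig
  vutapumvinig → vutafumvinig   [unconditioned shift]
  vutafumvinig → vudafumvinig   [intervocalic voicing]
  vudafumvinig → vudafumveneg   [vowel merger]
  vudafumveneg → vudofumveneg   [vowel merger]
  vudofumveneg (rule 5 does not apply)
  vudofumveneg → vudofumvenek   [final devoicing]
  giving Ulmini vudofumvenek.

vudofumvenek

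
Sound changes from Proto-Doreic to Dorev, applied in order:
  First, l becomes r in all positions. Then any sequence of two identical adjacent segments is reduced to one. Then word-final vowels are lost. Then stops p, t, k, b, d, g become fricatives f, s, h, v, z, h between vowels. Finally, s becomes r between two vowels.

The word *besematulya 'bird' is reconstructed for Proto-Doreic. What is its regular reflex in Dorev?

Dorev: *besematulya
  besematulya → besematurya   [unconditioned shift]
  besematurya (rule 2 does not apply)
  besematurya → besematury   [apocope]
  besematury → besemasury   [intervocalic lenition]
  besemasury → beremarury   [rhotacism]
  giving Dorev beremarury.

beremarury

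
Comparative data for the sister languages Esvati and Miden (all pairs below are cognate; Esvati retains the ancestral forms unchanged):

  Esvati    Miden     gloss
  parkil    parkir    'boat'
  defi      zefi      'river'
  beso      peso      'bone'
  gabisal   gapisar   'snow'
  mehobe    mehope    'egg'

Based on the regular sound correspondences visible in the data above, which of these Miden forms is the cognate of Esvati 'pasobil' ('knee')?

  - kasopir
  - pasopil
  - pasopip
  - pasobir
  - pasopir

gabisal ~ gapisar — Esvati b corresponds to Miden p between vowels (before a front vowel).
parkil ~ parkir, gabisal ~ gapisar — Esvati l corresponds to Miden r word-finally.
Applying these to Esvati 'pasobil':
  pasobil → pasopil   (b→p between vowels (before a front vowel))
  pasopil → pasopir   (l→r word-finally)
So the Miden cognate is 'pasopir'.

pasopir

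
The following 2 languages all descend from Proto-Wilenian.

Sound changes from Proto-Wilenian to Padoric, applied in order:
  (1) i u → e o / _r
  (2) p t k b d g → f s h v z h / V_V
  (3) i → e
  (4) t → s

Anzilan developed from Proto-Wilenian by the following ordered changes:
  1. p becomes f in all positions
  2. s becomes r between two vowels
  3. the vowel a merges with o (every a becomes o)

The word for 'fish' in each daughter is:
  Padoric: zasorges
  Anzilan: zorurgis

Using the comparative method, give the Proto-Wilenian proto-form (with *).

*zasurgis

Position 4: Padoric has o, Anzilan has u. Anzilan preserves u here (none of its changes turn any other segment into u), so the proto-segment is *u.
Position 7: Padoric has e, Anzilan has i. Anzilan preserves i here (none of its changes turn any other segment into i), so the proto-segment is *i.
This points to *zasurgis. Verify forward in each daughter:
Padoric: *zasurgis > zasorgis > zasorges  (by pre-rhotic lowering, vowel merger)
Anzilan: *zasurgis
  zasurgis (rule 1 does not apply)
  zasurgis → zarurgis   [rhotacism]
  zarurgis → zorurgis   [vowel merger]
  giving Anzilan zorurgis.
Only *zasurgis yields all of Padoric zasorges, Anzilan zorurgis.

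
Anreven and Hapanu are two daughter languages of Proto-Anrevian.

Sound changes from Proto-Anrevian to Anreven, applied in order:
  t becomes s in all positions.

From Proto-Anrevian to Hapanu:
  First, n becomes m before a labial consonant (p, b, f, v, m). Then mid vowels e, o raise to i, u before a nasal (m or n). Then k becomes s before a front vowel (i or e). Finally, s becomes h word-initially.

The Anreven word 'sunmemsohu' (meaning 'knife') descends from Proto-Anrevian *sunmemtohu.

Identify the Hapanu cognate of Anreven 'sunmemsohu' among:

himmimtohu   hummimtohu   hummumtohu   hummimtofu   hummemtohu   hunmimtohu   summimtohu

hummimtohu

Hapanu: start from *sunmemtohu.
  rule 1 (nasal place assimilation): sunmemtohu → summemtohu
  rule 2 (pre-nasal raising): summemtohu → summimtohu
  rule 3: no change — summimtohu
  rule 4 (debuccalisation): summimtohu → hummimtohu
  ⇒ Hapanu hummimtohu
Among the options, 'hummimtohu' alone shows every Hapanu change applied in order.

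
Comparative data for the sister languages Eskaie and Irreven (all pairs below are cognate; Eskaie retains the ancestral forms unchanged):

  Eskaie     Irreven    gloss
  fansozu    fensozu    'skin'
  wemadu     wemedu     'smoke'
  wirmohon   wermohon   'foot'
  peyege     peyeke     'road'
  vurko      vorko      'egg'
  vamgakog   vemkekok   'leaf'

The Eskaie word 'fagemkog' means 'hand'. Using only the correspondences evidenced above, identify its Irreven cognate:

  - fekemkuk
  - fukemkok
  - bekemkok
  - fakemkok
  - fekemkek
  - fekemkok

wemadu ~ wemedu, vamgakog ~ vemkekok — Eskaie a corresponds to Irreven e after a consonant, before a consonant other than r, m, n, p, b, f, v.
peyege ~ peyeke — Eskaie g corresponds to Irreven k between vowels (before a front vowel).
vamgakog ~ vemkekok — Eskaie g corresponds to Irreven k word-finally.
Applying these to Eskaie 'fagemkog':
  fagemkog → fegemkog   (a→e after a consonant, before a consonant other than r, m, n, p, b, f, v)
  fegemkog → fekemkog   (g→k between vowels (before a front vowel))
  fekemkog → fekemkok   (g→k word-finally)
So the Irreven cognate is 'fekemkok'.

fekemkok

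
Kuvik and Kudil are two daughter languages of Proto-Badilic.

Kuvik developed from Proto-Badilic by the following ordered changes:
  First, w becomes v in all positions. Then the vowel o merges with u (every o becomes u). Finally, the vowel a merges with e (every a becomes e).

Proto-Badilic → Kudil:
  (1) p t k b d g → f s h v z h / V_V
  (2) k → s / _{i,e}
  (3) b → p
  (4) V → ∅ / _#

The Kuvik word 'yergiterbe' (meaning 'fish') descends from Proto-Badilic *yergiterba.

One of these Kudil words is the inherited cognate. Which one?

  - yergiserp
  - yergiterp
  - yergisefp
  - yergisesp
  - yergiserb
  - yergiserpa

yergiserp

Kudil: start from *yergiterba.
  rule 1 (intervocalic lenition): yergiterba → yergiserba
  rule 2: no change — yergiserba
  rule 3 (unconditioned shift): yergiserba → yergiserpa
  rule 4 (apocope): yergiserpa → yergiserp
  ⇒ Kudil yergiserp
Among the options, 'yergiserp' alone shows every Kudil change applied in order.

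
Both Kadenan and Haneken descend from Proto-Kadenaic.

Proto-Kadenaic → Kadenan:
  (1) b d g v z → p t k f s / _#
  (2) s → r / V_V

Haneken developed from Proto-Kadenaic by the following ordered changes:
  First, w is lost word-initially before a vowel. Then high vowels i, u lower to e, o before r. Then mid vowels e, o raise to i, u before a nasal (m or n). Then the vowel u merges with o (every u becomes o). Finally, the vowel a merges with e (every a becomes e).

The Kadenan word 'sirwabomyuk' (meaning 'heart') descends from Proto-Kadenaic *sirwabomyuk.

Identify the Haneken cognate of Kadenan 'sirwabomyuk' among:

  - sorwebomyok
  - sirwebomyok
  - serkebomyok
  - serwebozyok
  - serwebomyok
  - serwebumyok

Haneken: *sirwabomyuk > serwabomyuk > serwabumyuk > serwabomyok > serwebomyok  (by pre-rhotic lowering, pre-nasal raising, vowel merger, vowel merger)
The other candidates each miss or misapply at least one Haneken change.

serwebomyok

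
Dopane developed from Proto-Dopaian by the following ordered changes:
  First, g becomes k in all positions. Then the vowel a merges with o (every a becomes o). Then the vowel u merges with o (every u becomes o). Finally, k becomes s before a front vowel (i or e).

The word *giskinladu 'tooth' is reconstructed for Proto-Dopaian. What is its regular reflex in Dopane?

sissinlodo

Dopane: start from *giskinladu.
  rule 1 (unconditioned shift): giskinladu → kiskinladu
  rule 2 (vowel merger): kiskinladu → kiskinlodu
  rule 3 (vowel merger): kiskinlodu → kiskinlodo
  rule 4 (palatalisation): kiskinlodo → sissinlodo
  ⇒ Dopane sissinlodo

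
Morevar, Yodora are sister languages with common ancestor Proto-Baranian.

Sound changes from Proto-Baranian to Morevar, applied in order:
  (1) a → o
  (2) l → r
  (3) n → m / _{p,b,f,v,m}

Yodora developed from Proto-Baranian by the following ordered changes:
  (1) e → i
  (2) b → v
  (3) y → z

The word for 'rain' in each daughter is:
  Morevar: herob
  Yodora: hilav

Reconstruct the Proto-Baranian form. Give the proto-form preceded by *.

*helab

Position 4: Morevar has o, Yodora has a. Yodora preserves a here (none of its changes turn any other segment into a), so the proto-segment is *a.
Position 2: Morevar has e, Yodora has i. Morevar preserves e here (none of its changes turn any other segment into e), so the proto-segment is *e.
Position 5: Morevar has b, Yodora has v. Morevar preserves b here (none of its changes turn any other segment into b), so the proto-segment is *b.
Continuing position by position gives *helab; check it forward:
Morevar: *helab
  helab → helob   [vowel merger]
  helob → herob   [unconditioned shift]
  herob (rule 3 does not apply)
  giving Morevar herob.
Yodora: *helab > hilab > hilav  (by vowel merger, unconditioned shift)
*helab is the unique common source.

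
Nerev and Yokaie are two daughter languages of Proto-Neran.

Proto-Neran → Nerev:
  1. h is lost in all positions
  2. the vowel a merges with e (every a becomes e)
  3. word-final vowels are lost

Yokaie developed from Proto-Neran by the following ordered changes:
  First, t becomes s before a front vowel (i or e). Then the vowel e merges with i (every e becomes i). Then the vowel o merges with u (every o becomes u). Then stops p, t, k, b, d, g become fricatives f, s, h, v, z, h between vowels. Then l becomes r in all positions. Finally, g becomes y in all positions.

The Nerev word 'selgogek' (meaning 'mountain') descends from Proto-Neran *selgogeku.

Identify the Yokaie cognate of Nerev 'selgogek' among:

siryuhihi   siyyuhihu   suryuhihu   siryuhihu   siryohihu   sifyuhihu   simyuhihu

siryuhihu

Yokaie: *selgogeku
  selgogeku (rule 1 does not apply)
  selgogeku → silgogiku   [vowel merger]
  silgogiku → silgugiku   [vowel merger]
  silgugiku → silguhihu   [intervocalic lenition]
  silguhihu → sirguhihu   [unconditioned shift]
  sirguhihu → siryuhihu   [unconditioned shift]
  giving Yokaie siryuhihu.
The other candidates each miss or misapply at least one Yokaie change.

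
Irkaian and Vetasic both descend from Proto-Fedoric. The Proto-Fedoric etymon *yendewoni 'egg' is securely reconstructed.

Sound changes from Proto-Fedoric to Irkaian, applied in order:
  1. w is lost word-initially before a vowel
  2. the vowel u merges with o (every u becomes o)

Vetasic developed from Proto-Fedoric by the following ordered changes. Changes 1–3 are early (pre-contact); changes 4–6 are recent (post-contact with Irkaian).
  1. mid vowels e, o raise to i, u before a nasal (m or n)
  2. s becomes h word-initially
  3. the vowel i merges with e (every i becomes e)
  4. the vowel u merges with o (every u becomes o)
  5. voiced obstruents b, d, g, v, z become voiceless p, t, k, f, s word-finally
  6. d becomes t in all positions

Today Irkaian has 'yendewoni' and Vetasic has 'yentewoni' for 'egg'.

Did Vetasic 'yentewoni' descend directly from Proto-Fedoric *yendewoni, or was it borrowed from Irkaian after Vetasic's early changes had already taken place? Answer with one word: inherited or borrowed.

borrowed

If inherited, *yendewoni would pass through all of Vetasic's changes:
Vetasic: start from *yendewoni.
  rule 1 (pre-nasal raising): yendewoni → yindewuni
  rule 2: no change — yindewuni
  rule 3 (vowel merger): yindewuni → yendewune
  rule 4 (vowel merger): yendewune → yendewone
  rule 5: no change — yendewone
  rule 6 (unconditioned shift): yendewone → yentewone
  ⇒ Vetasic yentewone
If borrowed from Irkaian 'yendewoni' after the early changes, it would undergo only the recent ones:
  rule 4 (vowel merger): no change (yendewoni)
  rule 5 (final devoicing): no change (yendewoni)
  rule 6 (unconditioned shift): yendewoni → yentewoni
  ⇒ as a loan: yentewoni
Vetasic 'yentewoni' matches the loan outcome 'yentewoni', not the inherited 'yentewone' — it skipped the early Vetasic changes, so it was borrowed from Irkaian.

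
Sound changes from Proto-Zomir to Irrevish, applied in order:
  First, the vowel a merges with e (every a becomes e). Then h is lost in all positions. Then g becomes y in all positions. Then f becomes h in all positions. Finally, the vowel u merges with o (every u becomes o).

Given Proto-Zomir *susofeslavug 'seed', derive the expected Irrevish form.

sosoheslevoy

Irrevish: *susofeslavug
  susofeslavug → susofeslevug   [vowel merger]
  susofeslevug (rule 2 does not apply)
  susofeslevug → susofeslevuy   [unconditioned shift]
  susofeslevuy → susoheslevuy   [unconditioned shift]
  susoheslevuy → sosoheslevoy   [vowel merger]
  giving Irrevish sosoheslevoy.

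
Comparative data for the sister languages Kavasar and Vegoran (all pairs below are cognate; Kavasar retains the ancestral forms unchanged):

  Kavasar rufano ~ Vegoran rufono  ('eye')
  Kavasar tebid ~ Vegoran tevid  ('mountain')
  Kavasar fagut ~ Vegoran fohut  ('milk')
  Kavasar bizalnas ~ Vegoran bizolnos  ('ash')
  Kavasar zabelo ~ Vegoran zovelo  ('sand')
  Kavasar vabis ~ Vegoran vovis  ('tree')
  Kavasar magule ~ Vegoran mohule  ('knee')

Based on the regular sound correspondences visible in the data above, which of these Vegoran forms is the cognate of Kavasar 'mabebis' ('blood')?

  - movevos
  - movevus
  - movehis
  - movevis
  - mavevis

zabelo ~ zovelo, vabis ~ vovis — Kavasar a corresponds to Vegoran o after a consonant, before a labial obstruent.
zabelo ~ zovelo — Kavasar b corresponds to Vegoran v between vowels (before a front vowel).
tebid ~ tevid, vabis ~ vovis — Kavasar b corresponds to Vegoran v between vowels (before a front vowel).
Applying these to Kavasar 'mabebis':
  mabebis → mobebis   (a→o after a consonant, before a labial obstruent)
  mobebis → movebis   (b→v between vowels (before a front vowel))
  movebis → movevis   (b→v between vowels (before a front vowel))
So the Vegoran cognate is 'movevis'.

movevis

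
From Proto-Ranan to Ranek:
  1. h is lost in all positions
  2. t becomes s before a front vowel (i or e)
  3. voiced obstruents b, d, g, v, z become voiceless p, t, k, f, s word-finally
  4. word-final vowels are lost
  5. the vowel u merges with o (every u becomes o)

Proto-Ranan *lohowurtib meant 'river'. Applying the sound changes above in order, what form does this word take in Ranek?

Ranek: start from *lohowurtib.
  rule 1 (h-loss): lohowurtib → loowurtib
  rule 2 (palatalisation): loowurtib → loowursib
  rule 3 (final devoicing): loowursib → loowursip
  rule 4: no change — loowursip
  rule 5 (vowel merger): loowursip → looworsip
  ⇒ Ranek looworsip

looworsip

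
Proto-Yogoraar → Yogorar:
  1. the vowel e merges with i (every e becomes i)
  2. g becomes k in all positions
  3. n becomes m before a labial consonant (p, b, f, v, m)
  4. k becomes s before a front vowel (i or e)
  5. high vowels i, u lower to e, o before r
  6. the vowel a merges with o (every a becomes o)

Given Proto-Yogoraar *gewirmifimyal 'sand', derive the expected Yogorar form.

siwermifimyol

Yogorar: start from *gewirmifimyal.
  rule 1 (vowel merger): gewirmifimyal → giwirmifimyal
  rule 2 (unconditioned shift): giwirmifimyal → kiwirmifimyal
  rule 3: no change — kiwirmifimyal
  rule 4 (palatalisation): kiwirmifimyal → siwirmifimyal
  rule 5 (pre-rhotic lowering): siwirmifimyal → siwermifimyal
  rule 6 (vowel merger): siwermifimyal → siwermifimyol
  ⇒ Yogorar siwermifimyol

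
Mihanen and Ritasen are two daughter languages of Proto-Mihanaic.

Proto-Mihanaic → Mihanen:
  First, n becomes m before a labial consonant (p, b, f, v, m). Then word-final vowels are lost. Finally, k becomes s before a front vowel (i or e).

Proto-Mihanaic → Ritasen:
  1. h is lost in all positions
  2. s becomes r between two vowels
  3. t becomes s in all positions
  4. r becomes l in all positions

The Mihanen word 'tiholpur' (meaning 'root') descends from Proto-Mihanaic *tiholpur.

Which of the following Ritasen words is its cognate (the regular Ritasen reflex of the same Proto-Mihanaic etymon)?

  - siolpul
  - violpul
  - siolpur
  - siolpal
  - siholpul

siolpul

Ritasen: *tiholpur
  tiholpur → tiolpur   [h-loss]
  tiolpur (rule 2 does not apply)
  tiolpur → siolpur   [unconditioned shift]
  siolpur → siolpul   [unconditioned shift]
  giving Ritasen siolpul.
Only 'siolpul' matches the regular Ritasen development of *tiholpur.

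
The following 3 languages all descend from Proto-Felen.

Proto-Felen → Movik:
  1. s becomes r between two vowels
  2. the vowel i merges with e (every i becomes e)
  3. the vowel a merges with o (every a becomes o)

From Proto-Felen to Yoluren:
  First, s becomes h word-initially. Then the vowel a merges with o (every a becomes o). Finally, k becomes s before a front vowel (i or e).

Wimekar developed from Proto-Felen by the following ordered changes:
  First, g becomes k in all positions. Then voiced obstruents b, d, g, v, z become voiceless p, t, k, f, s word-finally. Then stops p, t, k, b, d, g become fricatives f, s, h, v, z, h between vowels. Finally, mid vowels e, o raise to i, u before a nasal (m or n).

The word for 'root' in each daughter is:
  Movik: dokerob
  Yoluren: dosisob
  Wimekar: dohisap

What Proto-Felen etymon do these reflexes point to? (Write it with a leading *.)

*dokisab

Position 4: Movik has e, Yoluren has i, Wimekar has i. Yoluren preserves i here (none of its changes turn any other segment into i), so the proto-segment is *i.
Position 7: Movik has b, Yoluren has b, Wimekar has p. Movik preserves b here (none of its changes turn any other segment into b), so the proto-segment is *b.
Position 5: Movik has r, Yoluren has s, Wimekar has s. Taking the neighbouring segments as reconstructed: Movik r could go back to *s or *r; Yoluren s can only go back to *s; Wimekar s could go back to *t or *s — the one source consistent with every daughter is *s.
Verify the candidate proto-form against each daughter:
Movik: *dokisab > dokirab > dokerab > dokerob  (by rhotacism, vowel merger, vowel merger)
Yoluren: start from *dokisab.
  rule 1: no change — dokisab
  rule 2 (vowel merger): dokisab → dokisob
  rule 3 (palatalisation): dokisob → dosisob
  ⇒ Yoluren dosisob
Wimekar: *dokisab > dokisap > dohisap  (by final devoicing, intervocalic lenition)
No other proto-form is consistent with every reflex, so the reconstruction is *dokisab.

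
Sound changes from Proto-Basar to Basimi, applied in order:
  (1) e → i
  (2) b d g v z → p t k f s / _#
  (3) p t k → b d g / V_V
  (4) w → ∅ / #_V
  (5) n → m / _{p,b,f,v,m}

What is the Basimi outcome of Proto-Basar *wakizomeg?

agizomik

Basimi: start from *wakizomeg.
  rule 1 (vowel merger): wakizomeg → wakizomig
  rule 2 (final devoicing): wakizomig → wakizomik
  rule 3 (intervocalic voicing): wakizomik → wagizomik
  rule 4 (glide loss): wagizomik → agizomik
  rule 5: no change — agizomik
  ⇒ Basimi agizomik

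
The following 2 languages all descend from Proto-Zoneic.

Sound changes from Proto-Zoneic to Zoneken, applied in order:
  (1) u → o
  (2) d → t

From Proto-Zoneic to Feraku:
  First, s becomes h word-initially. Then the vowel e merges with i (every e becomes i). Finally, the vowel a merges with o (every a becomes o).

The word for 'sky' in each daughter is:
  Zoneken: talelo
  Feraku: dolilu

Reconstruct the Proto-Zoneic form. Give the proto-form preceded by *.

Position 4: Zoneken has e, Feraku has i. Zoneken preserves e here (none of its changes turn any other segment into e), so the proto-segment is *e.
Position 6: Zoneken has o, Feraku has u. Feraku preserves u here (none of its changes turn any other segment into u), so the proto-segment is *u.
Position 1: Zoneken has t, Feraku has d. Feraku preserves d here (none of its changes turn any other segment into d), so the proto-segment is *d.
Verify the candidate proto-form against each daughter:
Zoneken: *dalelu
  dalelu → dalelo   [vowel merger]
  dalelo → talelo   [unconditioned shift]
  giving Zoneken talelo.
Feraku: start from *dalelu.
  rule 1: no change — dalelu
  rule 2 (vowel merger): dalelu → dalilu
  rule 3 (vowel merger): dalilu → dolilu
  ⇒ Feraku dolilu
*dalelu is the unique common source.

*dalelu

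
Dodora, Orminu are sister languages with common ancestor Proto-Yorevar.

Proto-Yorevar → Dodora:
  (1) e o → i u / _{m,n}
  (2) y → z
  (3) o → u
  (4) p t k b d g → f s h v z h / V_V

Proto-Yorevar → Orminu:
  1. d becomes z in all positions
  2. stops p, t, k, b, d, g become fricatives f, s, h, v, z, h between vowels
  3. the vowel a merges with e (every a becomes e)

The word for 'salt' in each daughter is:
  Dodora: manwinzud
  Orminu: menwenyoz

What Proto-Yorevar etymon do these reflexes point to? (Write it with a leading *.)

Position 8: Dodora has u, Orminu has o. Orminu preserves o here (none of its changes turn any other segment into o), so the proto-segment is *o.
Position 2: Dodora has a, Orminu has e. Dodora preserves a here (none of its changes turn any other segment into a), so the proto-segment is *a.
Continuing position by position gives *manwenyod; check it forward:
Dodora: *manwenyod > manwinyod > manwinzod > manwinzud  (by pre-nasal raising, unconditioned shift, vowel merger)
Orminu: start from *manwenyod.
  rule 1 (unconditioned shift): manwenyod → manwenyoz
  rule 2: no change — manwenyoz
  rule 3 (vowel merger): manwenyoz → menwenyoz
  ⇒ Orminu menwenyoz
No other proto-form is consistent with every reflex, so the reconstruction is *manwenyod.

*manwenyod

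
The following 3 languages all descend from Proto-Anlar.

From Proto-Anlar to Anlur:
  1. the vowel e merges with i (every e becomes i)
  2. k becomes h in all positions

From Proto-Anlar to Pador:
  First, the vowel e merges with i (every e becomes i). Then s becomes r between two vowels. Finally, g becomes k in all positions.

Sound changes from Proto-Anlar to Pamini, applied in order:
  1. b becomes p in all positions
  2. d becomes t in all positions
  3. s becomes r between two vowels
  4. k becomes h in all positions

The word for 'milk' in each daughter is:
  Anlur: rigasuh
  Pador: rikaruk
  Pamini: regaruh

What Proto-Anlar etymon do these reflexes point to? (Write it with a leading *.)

Position 3: Anlur has g, Pador has k, Pamini has g. Anlur preserves g here (none of its changes turn any other segment into g), so the proto-segment is *g.
Position 2: Anlur has i, Pador has i, Pamini has e. Pamini preserves e here (none of its changes turn any other segment into e), so the proto-segment is *e.
This points to *regasuk. Verify forward in each daughter:
Anlur: *regasuk
  regasuk → rigasuk   [vowel merger]
  rigasuk → rigasuh   [unconditioned shift]
  giving Anlur rigasuh.
Pador: *regasuk
  regasuk → rigasuk   [vowel merger]
  rigasuk → rigaruk   [rhotacism]
  rigaruk → rikaruk   [unconditioned shift]
  giving Pador rikaruk.
Pamini: *regasuk
  regasuk (rule 1 does not apply)
  regasuk (rule 2 does not apply)
  regasuk → regaruk   [rhotacism]
  regaruk → regaruh   [unconditioned shift]
  giving Pamini regaruh.
No other proto-form is consistent with every reflex, so the reconstruction is *regasuk.

*regasuk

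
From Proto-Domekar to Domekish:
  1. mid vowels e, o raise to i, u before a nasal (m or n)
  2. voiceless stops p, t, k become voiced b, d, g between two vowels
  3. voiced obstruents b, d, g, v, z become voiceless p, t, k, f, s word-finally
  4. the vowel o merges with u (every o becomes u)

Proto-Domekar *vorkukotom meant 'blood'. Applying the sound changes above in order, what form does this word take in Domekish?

Domekish: start from *vorkukotom.
  rule 1 (pre-nasal raising): vorkukotom → vorkukotum
  rule 2 (intervocalic voicing): vorkukotum → vorkugodum
  rule 3: no change — vorkugodum
  rule 4 (vowel merger): vorkugodum → vurkugudum
  ⇒ Domekish vurkugudum

vurkugudum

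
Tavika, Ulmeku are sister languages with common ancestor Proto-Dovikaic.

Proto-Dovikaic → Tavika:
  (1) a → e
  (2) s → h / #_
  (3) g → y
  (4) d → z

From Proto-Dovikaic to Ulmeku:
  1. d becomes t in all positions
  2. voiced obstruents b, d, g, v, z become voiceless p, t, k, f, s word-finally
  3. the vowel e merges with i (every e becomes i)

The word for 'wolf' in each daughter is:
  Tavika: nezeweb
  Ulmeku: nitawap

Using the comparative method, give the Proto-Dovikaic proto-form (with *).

*nedawab

Position 4: Tavika has e, Ulmeku has a. Ulmeku preserves a here (none of its changes turn any other segment into a), so the proto-segment is *a.
Position 2: Tavika has e, Ulmeku has i. Taking the neighbouring segments as reconstructed: Tavika e could go back to *a or *e; Ulmeku i could go back to *e or *i — the one source consistent with every daughter is *e.
This points to *nedawab. Verify forward in each daughter:
Tavika: *nedawab > nedeweb > nezeweb  (by vowel merger, unconditioned shift)
Ulmeku: *nedawab > netawab > netawap > nitawap  (by unconditioned shift, final devoicing, vowel merger)
No other proto-form is consistent with every reflex, so the reconstruction is *nedawab.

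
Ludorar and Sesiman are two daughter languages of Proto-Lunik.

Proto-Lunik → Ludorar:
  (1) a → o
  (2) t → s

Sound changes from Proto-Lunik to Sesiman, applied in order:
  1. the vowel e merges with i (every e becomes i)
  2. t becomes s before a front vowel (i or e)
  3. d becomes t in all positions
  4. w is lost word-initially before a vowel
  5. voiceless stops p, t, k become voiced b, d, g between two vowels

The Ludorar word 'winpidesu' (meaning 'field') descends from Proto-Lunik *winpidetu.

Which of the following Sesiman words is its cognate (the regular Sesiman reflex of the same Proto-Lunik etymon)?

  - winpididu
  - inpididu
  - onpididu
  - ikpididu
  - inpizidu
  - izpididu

Sesiman: start from *winpidetu.
  rule 1 (vowel merger): winpidetu → winpiditu
  rule 2: no change — winpiditu
  rule 3 (unconditioned shift): winpiditu → winpititu
  rule 4 (glide loss): winpititu → inpititu
  rule 5 (intervocalic voicing): inpititu → inpididu
  ⇒ Sesiman inpididu

inpididu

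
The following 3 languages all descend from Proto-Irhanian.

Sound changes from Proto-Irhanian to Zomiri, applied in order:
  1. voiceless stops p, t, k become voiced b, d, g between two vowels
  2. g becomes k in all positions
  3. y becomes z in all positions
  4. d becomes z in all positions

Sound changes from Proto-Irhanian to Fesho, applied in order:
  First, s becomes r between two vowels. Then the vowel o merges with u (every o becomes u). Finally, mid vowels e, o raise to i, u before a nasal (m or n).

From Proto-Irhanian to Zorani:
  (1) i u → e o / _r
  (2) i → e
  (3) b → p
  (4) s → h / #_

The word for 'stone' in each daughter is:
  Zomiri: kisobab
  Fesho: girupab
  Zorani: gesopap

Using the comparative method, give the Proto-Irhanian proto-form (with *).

*gisopab

Position 3: Zomiri has s, Fesho has r, Zorani has s. Zomiri preserves s here (none of its changes turn any other segment into s), so the proto-segment is *s.
Position 5: Zomiri has b, Fesho has p, Zorani has p. Fesho preserves p here (none of its changes turn any other segment into p), so the proto-segment is *p.
Position 1: Zomiri has k, Fesho has g, Zorani has g. Fesho preserves g here (none of its changes turn any other segment into g), so the proto-segment is *g.
Continuing position by position gives *gisopab; check it forward:
Zomiri: start from *gisopab.
  rule 1 (intervocalic voicing): gisopab → gisobab
  rule 2 (unconditioned shift): gisobab → kisobab
  rule 3: no change — kisobab
  rule 4: no change — kisobab
  ⇒ Zomiri kisobab
Fesho: start from *gisopab.
  rule 1 (rhotacism): gisopab → giropab
  rule 2 (vowel merger): giropab → girupab
  rule 3: no change — girupab
  ⇒ Fesho girupab
Zorani: *gisopab
  gisopab (rule 1 does not apply)
  gisopab → gesopab   [vowel merger]
  gesopab → gesopap   [unconditioned shift]
  gesopap (rule 4 does not apply)
  giving Zorani gesopap.
No other proto-form is consistent with every reflex, so the reconstruction is *gisopab.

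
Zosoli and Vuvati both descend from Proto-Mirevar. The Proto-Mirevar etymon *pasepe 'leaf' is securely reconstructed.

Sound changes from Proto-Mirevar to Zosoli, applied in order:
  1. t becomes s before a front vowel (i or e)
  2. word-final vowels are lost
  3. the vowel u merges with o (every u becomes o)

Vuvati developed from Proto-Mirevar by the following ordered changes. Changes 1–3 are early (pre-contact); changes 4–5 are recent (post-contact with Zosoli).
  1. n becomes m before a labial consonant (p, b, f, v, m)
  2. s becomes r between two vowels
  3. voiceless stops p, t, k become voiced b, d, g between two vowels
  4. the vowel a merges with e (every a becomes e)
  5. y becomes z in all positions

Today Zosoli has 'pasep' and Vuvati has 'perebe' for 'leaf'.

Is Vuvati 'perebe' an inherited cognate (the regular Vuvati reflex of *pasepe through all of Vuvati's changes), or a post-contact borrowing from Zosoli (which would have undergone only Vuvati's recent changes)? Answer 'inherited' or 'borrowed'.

inherited

If inherited, *pasepe would pass through all of Vuvati's changes:
Vuvati: start from *pasepe.
  rule 1: no change — pasepe
  rule 2 (rhotacism): pasepe → parepe
  rule 3 (intervocalic voicing): parepe → parebe
  rule 4 (vowel merger): parebe → perebe
  rule 5: no change — perebe
  ⇒ Vuvati perebe
If borrowed from Zosoli 'pasep' after the early changes, it would undergo only the recent ones:
  rule 4 (vowel merger): pasep → pesep
  rule 5 (unconditioned shift): no change (pesep)
  ⇒ as a loan: pesep
Vuvati 'perebe' matches the inherited outcome exactly, so it is an inherited cognate, not a loan.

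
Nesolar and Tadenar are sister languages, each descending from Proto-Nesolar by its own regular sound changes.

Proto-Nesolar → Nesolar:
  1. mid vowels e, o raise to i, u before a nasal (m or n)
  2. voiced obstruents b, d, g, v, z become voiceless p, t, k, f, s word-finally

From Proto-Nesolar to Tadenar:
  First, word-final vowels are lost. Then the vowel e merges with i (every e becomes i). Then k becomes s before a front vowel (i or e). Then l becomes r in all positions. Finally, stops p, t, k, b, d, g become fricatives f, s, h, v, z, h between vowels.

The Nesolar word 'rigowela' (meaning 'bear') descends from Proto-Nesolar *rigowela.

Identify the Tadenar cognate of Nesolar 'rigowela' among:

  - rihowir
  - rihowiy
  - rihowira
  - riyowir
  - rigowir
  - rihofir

rihowir

Tadenar: *rigowela
  rigowela → rigowel   [apocope]
  rigowel → rigowil   [vowel merger]
  rigowil (rule 3 does not apply)
  rigowil → rigowir   [unconditioned shift]
  rigowir → rihowir   [intervocalic lenition]
  giving Tadenar rihowir.
Among the options, 'rihowir' alone shows every Tadenar change applied in order.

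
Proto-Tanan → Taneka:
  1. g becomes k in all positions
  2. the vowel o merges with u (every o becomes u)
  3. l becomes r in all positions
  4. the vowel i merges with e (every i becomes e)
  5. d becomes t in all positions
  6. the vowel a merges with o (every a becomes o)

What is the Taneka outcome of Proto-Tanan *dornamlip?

turnomrep

Taneka: start from *dornamlip.
  rule 1: no change — dornamlip
  rule 2 (vowel merger): dornamlip → durnamlip
  rule 3 (unconditioned shift): durnamlip → durnamrip
  rule 4 (vowel merger): durnamrip → durnamrep
  rule 5 (unconditioned shift): durnamrep → turnamrep
  rule 6 (vowel merger): turnamrep → turnomrep
  ⇒ Taneka turnomrep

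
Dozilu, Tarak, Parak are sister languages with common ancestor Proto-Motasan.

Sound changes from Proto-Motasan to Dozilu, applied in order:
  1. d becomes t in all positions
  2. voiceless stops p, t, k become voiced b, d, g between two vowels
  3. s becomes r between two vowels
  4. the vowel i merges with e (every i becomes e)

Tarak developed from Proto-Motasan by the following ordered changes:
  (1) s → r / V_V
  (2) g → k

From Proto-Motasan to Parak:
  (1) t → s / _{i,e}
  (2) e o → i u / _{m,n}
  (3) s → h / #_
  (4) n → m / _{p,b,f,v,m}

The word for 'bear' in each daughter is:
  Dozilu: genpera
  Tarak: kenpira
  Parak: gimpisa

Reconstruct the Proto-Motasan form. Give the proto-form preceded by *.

Position 2: Dozilu has e, Tarak has e, Parak has i. Tarak preserves e here (none of its changes turn any other segment into e), so the proto-segment is *e.
Position 5: Dozilu has e, Tarak has i, Parak has i. Tarak preserves i here (none of its changes turn any other segment into i), so the proto-segment is *i.
Position 3: Dozilu has n, Tarak has n, Parak has m. Dozilu preserves n here (none of its changes turn any other segment into n), so the proto-segment is *n.
Continuing position by position gives *genpisa; check it forward:
Dozilu: *genpisa
  genpisa (rule 1 does not apply)
  genpisa (rule 2 does not apply)
  genpisa → genpira   [rhotacism]
  genpira → genpera   [vowel merger]
  giving Dozilu genpera.
Tarak: start from *genpisa.
  rule 1 (rhotacism): genpisa → genpira
  rule 2 (unconditioned shift): genpira → kenpira
  ⇒ Tarak kenpira
Parak: start from *genpisa.
  rule 1: no change — genpisa
  rule 2 (pre-nasal raising): genpisa → ginpisa
  rule 3: no change — ginpisa
  rule 4 (nasal place assimilation): ginpisa → gimpisa
  ⇒ Parak gimpisa
*genpisa is the unique common source.

*genpisa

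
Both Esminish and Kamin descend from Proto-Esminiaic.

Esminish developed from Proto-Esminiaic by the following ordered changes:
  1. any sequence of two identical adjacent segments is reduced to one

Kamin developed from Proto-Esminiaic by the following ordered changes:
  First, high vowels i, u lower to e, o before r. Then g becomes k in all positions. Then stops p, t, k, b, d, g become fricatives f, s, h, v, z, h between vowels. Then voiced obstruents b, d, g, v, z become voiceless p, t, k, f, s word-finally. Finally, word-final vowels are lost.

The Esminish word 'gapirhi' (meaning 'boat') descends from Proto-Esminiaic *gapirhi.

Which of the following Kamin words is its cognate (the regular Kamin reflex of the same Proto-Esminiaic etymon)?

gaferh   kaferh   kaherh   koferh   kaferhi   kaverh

Kamin: *gapirhi
  gapirhi → gaperhi   [pre-rhotic lowering]
  gaperhi → kaperhi   [unconditioned shift]
  kaperhi → kaferhi   [intervocalic lenition]
  kaferhi (rule 4 does not apply)
  kaferhi → kaferh   [apocope]
  giving Kamin kaferh.
Among the options, 'kaferh' alone shows every Kamin change applied in order.

kaferh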